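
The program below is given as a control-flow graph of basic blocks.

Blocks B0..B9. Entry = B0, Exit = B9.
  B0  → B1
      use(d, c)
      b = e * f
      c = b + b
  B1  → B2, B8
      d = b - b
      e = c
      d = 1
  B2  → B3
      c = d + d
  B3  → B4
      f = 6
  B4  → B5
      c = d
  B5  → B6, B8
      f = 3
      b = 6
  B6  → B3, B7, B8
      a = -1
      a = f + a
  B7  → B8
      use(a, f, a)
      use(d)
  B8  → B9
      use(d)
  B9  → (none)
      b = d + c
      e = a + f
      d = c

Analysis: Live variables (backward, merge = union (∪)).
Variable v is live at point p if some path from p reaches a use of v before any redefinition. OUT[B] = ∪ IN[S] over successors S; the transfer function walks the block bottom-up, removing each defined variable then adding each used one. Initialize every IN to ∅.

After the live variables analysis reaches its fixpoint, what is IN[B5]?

Converged values:
  B0:   IN={a, c, d, e, f}   OUT={a, b, c, f}
  B1:   IN={a, b, c, f}   OUT={a, c, d, f}
  B2:   IN={a, d}   OUT={a, d}
  B3:   IN={a, d}   OUT={a, d}
  B4:   IN={a, d}   OUT={a, c, d}
  B5:   IN={a, c, d}   OUT={a, c, d, f}
  B6:   IN={c, d, f}   OUT={a, c, d, f}
  B7:   IN={a, c, d, f}   OUT={a, c, d, f}
  B8:   IN={a, c, d, f}   OUT={a, c, d, f}
  B9:   IN={a, c, d, f}   OUT={}

Merge at B5: OUT[B5] = IN[B6] ⊔ IN[B8] = {a, c, d, f}
Applying B5's transfer function to that OUT value gives IN[B5] (row B5 above).

Answer: {a, c, d}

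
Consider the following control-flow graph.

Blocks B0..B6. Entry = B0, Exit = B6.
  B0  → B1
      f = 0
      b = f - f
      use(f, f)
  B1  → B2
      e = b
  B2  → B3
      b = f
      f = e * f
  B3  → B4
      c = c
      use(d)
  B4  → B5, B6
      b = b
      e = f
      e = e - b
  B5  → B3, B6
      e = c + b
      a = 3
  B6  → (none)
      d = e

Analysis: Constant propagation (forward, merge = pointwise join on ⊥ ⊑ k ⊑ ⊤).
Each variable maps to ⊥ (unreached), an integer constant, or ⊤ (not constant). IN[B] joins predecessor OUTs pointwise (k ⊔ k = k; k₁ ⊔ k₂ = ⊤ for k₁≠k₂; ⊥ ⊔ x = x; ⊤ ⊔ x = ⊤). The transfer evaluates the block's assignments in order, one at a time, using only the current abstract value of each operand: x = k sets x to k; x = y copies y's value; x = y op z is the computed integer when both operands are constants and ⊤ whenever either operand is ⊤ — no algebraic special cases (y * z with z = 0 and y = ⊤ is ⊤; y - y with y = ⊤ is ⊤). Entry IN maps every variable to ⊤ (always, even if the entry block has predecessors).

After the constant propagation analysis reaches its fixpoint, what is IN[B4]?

Answer: {a: ⊤, b: 0, c: ⊤, d: ⊤, e: ⊤, f: 0}

Trace:
Per-block solution:
  B0: | IN=(all ⊤) | OUT={b:0, f:0; rest ⊤}
  B1: | IN={b:0, f:0; rest ⊤} | OUT={b:0, e:0, f:0; rest ⊤}
  B2: | IN={b:0, e:0, f:0; rest ⊤} | OUT={b:0, e:0, f:0; rest ⊤}
  B3: | IN={b:0, f:0; rest ⊤} | OUT={b:0, f:0; rest ⊤}
  B4: | IN={b:0, f:0; rest ⊤} | OUT={b:0, e:0, f:0; rest ⊤}
  B5: | IN={b:0, e:0, f:0; rest ⊤} | OUT={a:3, b:0, f:0; rest ⊤}
  B6: | IN={b:0, f:0; rest ⊤} | OUT={b:0, f:0; rest ⊤}

Merge at B4: IN[B4] = OUT[B3] = {a: ⊤, b: 0, c: ⊤, d: ⊤, e: ⊤, f: 0}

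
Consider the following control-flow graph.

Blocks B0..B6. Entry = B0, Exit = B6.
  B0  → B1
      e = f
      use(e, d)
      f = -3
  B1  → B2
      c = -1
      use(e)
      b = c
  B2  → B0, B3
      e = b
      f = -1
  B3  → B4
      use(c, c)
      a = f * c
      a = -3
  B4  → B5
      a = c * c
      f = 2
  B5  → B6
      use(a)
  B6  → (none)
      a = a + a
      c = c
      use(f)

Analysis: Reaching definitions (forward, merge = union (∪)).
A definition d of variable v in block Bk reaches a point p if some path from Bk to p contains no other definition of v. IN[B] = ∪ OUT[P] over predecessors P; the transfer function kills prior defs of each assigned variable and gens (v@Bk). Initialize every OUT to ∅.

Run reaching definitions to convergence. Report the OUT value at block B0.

Answer: {b@B1, c@B1, e@B0, f@B0}

Working:
Fixpoint table:
  B0: | IN={b@B1, c@B1, e@B2, f@B2} | OUT={b@B1, c@B1, e@B0, f@B0}
  B1: | IN={b@B1, c@B1, e@B0, f@B0} | OUT={b@B1, c@B1, e@B0, f@B0}
  B2: | IN={b@B1, c@B1, e@B0, f@B0} | OUT={b@B1, c@B1, e@B2, f@B2}
  B3: | IN={b@B1, c@B1, e@B2, f@B2} | OUT={a@B3, b@B1, c@B1, e@B2, f@B2}
  B4: | IN={a@B3, b@B1, c@B1, e@B2, f@B2} | OUT={a@B4, b@B1, c@B1, e@B2, f@B4}
  B5: | IN={a@B4, b@B1, c@B1, e@B2, f@B4} | OUT={a@B4, b@B1, c@B1, e@B2, f@B4}
  B6: | IN={a@B4, b@B1, c@B1, e@B2, f@B4} | OUT={a@B6, b@B1, c@B6, e@B2, f@B4}

Merge at B0 (entry node, so the boundary value {} is joined with the incoming edge(s)): IN[B0] = {} ⊔ OUT[B2] = {b@B1, c@B1, e@B2, f@B2}
Applying B0's transfer function to that IN value gives OUT[B0] (row B0 above).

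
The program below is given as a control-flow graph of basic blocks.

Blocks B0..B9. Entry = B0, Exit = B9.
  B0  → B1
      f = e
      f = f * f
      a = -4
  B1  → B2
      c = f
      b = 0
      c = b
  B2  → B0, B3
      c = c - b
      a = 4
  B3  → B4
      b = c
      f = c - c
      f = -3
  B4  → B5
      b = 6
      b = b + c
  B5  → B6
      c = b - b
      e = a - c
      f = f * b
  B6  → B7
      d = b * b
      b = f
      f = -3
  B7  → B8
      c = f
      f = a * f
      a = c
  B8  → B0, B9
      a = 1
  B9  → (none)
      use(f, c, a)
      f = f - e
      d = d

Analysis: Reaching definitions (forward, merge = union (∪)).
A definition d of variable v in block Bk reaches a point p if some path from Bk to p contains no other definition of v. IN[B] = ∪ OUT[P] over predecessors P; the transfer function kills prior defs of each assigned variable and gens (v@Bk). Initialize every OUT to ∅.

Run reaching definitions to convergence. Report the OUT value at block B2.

Per-block solution:
  B0:   IN={a@B2, a@B8, b@B1, b@B6, c@B2, c@B7, d@B6, e@B5, f@B0, f@B7}   OUT={a@B0, b@B1, b@B6, c@B2, c@B7, d@B6, e@B5, f@B0}
  B1:   IN={a@B0, b@B1, b@B6, c@B2, c@B7, d@B6, e@B5, f@B0}   OUT={a@B0, b@B1, c@B1, d@B6, e@B5, f@B0}
  B2:   IN={a@B0, b@B1, c@B1, d@B6, e@B5, f@B0}   OUT={a@B2, b@B1, c@B2, d@B6, e@B5, f@B0}
  B3:   IN={a@B2, b@B1, c@B2, d@B6, e@B5, f@B0}   OUT={a@B2, b@B3, c@B2, d@B6, e@B5, f@B3}
  B4:   IN={a@B2, b@B3, c@B2, d@B6, e@B5, f@B3}   OUT={a@B2, b@B4, c@B2, d@B6, e@B5, f@B3}
  B5:   IN={a@B2, b@B4, c@B2, d@B6, e@B5, f@B3}   OUT={a@B2, b@B4, c@B5, d@B6, e@B5, f@B5}
  B6:   IN={a@B2, b@B4, c@B5, d@B6, e@B5, f@B5}   OUT={a@B2, b@B6, c@B5, d@B6, e@B5, f@B6}
  B7:   IN={a@B2, b@B6, c@B5, d@B6, e@B5, f@B6}   OUT={a@B7, b@B6, c@B7, d@B6, e@B5, f@B7}
  B8:   IN={a@B7, b@B6, c@B7, d@B6, e@B5, f@B7}   OUT={a@B8, b@B6, c@B7, d@B6, e@B5, f@B7}
  B9:   IN={a@B8, b@B6, c@B7, d@B6, e@B5, f@B7}   OUT={a@B8, b@B6, c@B7, d@B9, e@B5, f@B9}

Merge at B2: IN[B2] = OUT[B1] = {a@B0, b@B1, c@B1, d@B6, e@B5, f@B0}
Applying B2's transfer function to that IN value gives OUT[B2] (row B2 above).

Answer: {a@B2, b@B1, c@B2, d@B6, e@B5, f@B0}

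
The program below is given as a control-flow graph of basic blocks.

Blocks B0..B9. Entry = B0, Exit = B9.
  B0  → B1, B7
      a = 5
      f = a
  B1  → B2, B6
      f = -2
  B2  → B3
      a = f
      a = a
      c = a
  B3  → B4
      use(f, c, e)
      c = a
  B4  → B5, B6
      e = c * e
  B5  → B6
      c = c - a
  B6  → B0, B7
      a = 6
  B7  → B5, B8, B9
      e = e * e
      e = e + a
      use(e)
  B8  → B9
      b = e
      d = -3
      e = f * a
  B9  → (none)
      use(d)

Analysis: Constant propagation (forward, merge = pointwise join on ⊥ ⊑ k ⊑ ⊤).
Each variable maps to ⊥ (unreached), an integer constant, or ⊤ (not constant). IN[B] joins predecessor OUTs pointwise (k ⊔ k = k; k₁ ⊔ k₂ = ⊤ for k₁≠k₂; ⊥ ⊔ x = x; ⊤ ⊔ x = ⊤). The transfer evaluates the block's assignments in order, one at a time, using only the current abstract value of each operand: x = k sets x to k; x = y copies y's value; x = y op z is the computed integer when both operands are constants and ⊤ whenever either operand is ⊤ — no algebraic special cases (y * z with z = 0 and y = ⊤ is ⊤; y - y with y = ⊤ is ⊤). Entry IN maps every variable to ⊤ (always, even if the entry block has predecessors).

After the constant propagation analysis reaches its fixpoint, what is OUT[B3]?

Answer: {a: -2, b: ⊤, c: -2, d: ⊤, e: ⊤, f: -2}

Working:
Per-block solution:
  B0:  IN=(all ⊤)  OUT={a:5, f:5; rest ⊤}
  B1:  IN={a:5, f:5; rest ⊤}  OUT={a:5, f:-2; rest ⊤}
  B2:  IN={a:5, f:-2; rest ⊤}  OUT={a:-2, c:-2, f:-2; rest ⊤}
  B3:  IN={a:-2, c:-2, f:-2; rest ⊤}  OUT={a:-2, c:-2, f:-2; rest ⊤}
  B4:  IN={a:-2, c:-2, f:-2; rest ⊤}  OUT={a:-2, c:-2, f:-2; rest ⊤}
  B5:  IN=(all ⊤)  OUT=(all ⊤)
  B6:  IN=(all ⊤)  OUT={a:6; rest ⊤}
  B7:  IN=(all ⊤)  OUT=(all ⊤)
  B8:  IN=(all ⊤)  OUT={d:-3; rest ⊤}
  B9:  IN=(all ⊤)  OUT=(all ⊤)

Merge at B3: IN[B3] = OUT[B2] = {a: -2, b: ⊤, c: -2, d: ⊤, e: ⊤, f: -2}
Applying B3's transfer function to that IN value gives OUT[B3] (row B3 above).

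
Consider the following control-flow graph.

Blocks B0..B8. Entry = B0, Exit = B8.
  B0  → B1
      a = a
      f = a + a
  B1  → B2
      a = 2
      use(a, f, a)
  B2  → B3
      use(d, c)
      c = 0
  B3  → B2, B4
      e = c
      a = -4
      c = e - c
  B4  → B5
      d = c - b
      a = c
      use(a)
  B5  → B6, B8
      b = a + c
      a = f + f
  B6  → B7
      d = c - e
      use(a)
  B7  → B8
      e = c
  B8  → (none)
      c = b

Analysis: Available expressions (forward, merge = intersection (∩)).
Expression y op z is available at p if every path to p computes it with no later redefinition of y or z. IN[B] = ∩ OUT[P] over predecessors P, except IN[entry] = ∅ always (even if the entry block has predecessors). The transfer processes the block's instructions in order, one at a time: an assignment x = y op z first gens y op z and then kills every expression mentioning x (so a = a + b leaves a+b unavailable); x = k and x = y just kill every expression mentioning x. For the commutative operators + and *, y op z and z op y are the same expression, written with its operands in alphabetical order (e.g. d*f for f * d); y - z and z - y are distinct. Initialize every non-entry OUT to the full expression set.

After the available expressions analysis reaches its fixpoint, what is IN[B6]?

Answer: {f+f}

Trace:
Fixpoint table:
  B0: | IN={} | OUT={a+a}
  B1: | IN={a+a} | OUT={}
  B2: | IN={} | OUT={}
  B3: | IN={} | OUT={}
  B4: | IN={} | OUT={c-b}
  B5: | IN={c-b} | OUT={f+f}
  B6: | IN={f+f} | OUT={c-e, f+f}
  B7: | IN={c-e, f+f} | OUT={f+f}
  B8: | IN={f+f} | OUT={f+f}

Merge at B6: IN[B6] = OUT[B5] = {f+f}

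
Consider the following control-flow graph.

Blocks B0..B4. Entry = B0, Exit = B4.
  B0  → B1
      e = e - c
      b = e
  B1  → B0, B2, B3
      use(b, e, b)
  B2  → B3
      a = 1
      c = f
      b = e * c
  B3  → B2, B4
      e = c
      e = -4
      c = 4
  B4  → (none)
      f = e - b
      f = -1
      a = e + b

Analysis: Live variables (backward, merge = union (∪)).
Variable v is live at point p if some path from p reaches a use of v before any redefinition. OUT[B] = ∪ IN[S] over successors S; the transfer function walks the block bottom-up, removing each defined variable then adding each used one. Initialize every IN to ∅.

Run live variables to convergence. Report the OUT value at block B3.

Answer: {b, e, f}

Working:
Fixpoint table:
  B0:  IN={c, e, f}  OUT={b, c, e, f}
  B1:  IN={b, c, e, f}  OUT={b, c, e, f}
  B2:  IN={e, f}  OUT={b, c, f}
  B3:  IN={b, c, f}  OUT={b, e, f}
  B4:  IN={b, e}  OUT={}

Merge at B3: OUT[B3] = IN[B2] ⊔ IN[B4] = {b, e, f}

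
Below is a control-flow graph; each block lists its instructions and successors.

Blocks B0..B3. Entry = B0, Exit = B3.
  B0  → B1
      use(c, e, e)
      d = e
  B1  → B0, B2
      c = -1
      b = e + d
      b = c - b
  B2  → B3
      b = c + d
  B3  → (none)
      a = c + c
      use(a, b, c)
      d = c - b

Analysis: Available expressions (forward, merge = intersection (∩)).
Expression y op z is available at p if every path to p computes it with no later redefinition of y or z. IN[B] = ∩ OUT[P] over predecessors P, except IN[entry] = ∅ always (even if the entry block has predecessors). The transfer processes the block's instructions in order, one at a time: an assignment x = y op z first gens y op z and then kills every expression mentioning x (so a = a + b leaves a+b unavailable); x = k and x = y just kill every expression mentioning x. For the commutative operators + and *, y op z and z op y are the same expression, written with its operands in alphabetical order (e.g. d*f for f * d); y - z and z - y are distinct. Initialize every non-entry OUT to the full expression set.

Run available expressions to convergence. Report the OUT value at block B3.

Answer: {c+c, c-b}

Derivation:
Per-block solution:
  B0:   IN={}   OUT={}
  B1:   IN={}   OUT={d+e}
  B2:   IN={d+e}   OUT={c+d, d+e}
  B3:   IN={c+d, d+e}   OUT={c+c, c-b}

Merge at B3: IN[B3] = OUT[B2] = {c+d, d+e}
Applying B3's transfer function to that IN value gives OUT[B3] (row B3 above).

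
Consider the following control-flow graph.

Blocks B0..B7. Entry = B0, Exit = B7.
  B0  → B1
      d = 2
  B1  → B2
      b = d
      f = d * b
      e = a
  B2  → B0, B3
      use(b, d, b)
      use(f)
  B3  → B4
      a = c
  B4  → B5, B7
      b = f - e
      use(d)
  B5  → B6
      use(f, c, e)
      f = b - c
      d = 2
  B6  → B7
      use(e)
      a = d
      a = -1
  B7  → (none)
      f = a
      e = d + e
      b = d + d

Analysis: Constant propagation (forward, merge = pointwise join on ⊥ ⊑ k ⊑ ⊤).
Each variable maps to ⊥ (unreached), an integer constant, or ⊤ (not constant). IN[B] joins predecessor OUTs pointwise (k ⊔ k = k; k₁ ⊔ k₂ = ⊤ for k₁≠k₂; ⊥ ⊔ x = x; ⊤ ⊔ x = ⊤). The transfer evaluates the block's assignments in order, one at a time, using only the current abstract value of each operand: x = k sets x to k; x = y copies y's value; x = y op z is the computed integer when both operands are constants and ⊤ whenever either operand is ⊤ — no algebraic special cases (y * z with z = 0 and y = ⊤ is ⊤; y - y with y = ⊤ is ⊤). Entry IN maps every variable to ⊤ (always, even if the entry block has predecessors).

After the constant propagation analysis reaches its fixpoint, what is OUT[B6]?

Answer: {a: -1, b: ⊤, c: ⊤, d: 2, e: ⊤, f: ⊤}

Working:
Fixpoint table:
  B0:  IN=(all ⊤)  OUT={d:2; rest ⊤}
  B1:  IN={d:2; rest ⊤}  OUT={b:2, d:2, f:4; rest ⊤}
  B2:  IN={b:2, d:2, f:4; rest ⊤}  OUT={b:2, d:2, f:4; rest ⊤}
  B3:  IN={b:2, d:2, f:4; rest ⊤}  OUT={b:2, d:2, f:4; rest ⊤}
  B4:  IN={b:2, d:2, f:4; rest ⊤}  OUT={d:2, f:4; rest ⊤}
  B5:  IN={d:2, f:4; rest ⊤}  OUT={d:2; rest ⊤}
  B6:  IN={d:2; rest ⊤}  OUT={a:-1, d:2; rest ⊤}
  B7:  IN={d:2; rest ⊤}  OUT={b:4, d:2; rest ⊤}

Merge at B6: IN[B6] = OUT[B5] = {a: ⊤, b: ⊤, c: ⊤, d: 2, e: ⊤, f: ⊤}
Applying B6's transfer function to that IN value gives OUT[B6] (row B6 above).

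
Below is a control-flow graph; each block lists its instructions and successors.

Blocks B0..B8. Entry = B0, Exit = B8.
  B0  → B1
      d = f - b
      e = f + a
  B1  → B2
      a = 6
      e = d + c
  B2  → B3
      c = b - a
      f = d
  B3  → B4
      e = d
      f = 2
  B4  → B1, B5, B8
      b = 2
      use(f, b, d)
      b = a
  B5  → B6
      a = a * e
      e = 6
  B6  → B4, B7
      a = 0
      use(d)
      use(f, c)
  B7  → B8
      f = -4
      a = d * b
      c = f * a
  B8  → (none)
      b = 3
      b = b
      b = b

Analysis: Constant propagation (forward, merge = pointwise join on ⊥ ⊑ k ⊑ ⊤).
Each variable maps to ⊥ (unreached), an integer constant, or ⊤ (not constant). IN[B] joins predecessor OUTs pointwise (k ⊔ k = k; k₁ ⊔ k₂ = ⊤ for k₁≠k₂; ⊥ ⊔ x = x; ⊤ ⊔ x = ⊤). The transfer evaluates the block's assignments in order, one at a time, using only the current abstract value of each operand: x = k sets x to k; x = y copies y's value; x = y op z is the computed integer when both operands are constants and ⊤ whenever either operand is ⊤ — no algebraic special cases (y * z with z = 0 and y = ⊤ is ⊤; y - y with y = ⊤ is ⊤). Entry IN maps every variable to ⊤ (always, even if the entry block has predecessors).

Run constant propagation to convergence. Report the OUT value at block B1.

Answer: {a: 6, b: ⊤, c: ⊤, d: ⊤, e: ⊤, f: ⊤}

Trace:
Per-block solution:
  B0:  IN=(all ⊤)  OUT=(all ⊤)
  B1:  IN=(all ⊤)  OUT={a:6; rest ⊤}
  B2:  IN={a:6; rest ⊤}  OUT={a:6; rest ⊤}
  B3:  IN={a:6; rest ⊤}  OUT={a:6, f:2; rest ⊤}
  B4:  IN={f:2; rest ⊤}  OUT={f:2; rest ⊤}
  B5:  IN={f:2; rest ⊤}  OUT={e:6, f:2; rest ⊤}
  B6:  IN={e:6, f:2; rest ⊤}  OUT={a:0, e:6, f:2; rest ⊤}
  B7:  IN={a:0, e:6, f:2; rest ⊤}  OUT={e:6, f:-4; rest ⊤}
  B8:  IN=(all ⊤)  OUT={b:3; rest ⊤}

Merge at B1: IN[B1] = OUT[B0] ⊔ OUT[B4] = {a: ⊤, b: ⊤, c: ⊤, d: ⊤, e: ⊤, f: ⊤}
Applying B1's transfer function to that IN value gives OUT[B1] (row B1 above).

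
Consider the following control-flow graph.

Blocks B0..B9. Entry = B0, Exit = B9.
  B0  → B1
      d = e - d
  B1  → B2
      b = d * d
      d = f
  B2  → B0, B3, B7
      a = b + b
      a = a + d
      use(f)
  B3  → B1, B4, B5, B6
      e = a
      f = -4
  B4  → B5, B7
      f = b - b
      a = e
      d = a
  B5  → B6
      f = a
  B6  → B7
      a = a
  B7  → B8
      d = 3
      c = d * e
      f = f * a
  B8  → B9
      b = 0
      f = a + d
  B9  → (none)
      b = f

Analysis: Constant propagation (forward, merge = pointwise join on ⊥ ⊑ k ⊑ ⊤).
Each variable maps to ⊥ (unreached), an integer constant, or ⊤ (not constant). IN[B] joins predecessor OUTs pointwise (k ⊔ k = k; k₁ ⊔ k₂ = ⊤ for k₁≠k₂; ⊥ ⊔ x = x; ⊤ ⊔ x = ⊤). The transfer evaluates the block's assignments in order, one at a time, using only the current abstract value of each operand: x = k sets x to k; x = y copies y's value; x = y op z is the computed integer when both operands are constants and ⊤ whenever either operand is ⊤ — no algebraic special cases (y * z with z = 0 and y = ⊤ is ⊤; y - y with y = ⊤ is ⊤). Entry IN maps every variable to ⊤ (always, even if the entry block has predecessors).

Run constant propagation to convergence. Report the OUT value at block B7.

Per-block solution:
  B0: | IN=(all ⊤) | OUT=(all ⊤)
  B1: | IN=(all ⊤) | OUT=(all ⊤)
  B2: | IN=(all ⊤) | OUT=(all ⊤)
  B3: | IN=(all ⊤) | OUT={f:-4; rest ⊤}
  B4: | IN={f:-4; rest ⊤} | OUT=(all ⊤)
  B5: | IN=(all ⊤) | OUT=(all ⊤)
  B6: | IN=(all ⊤) | OUT=(all ⊤)
  B7: | IN=(all ⊤) | OUT={d:3; rest ⊤}
  B8: | IN={d:3; rest ⊤} | OUT={b:0, d:3; rest ⊤}
  B9: | IN={b:0, d:3; rest ⊤} | OUT={d:3; rest ⊤}

Merge at B7: IN[B7] = OUT[B2] ⊔ OUT[B4] ⊔ OUT[B6] = {a: ⊤, b: ⊤, c: ⊤, d: ⊤, e: ⊤, f: ⊤}
Applying B7's transfer function to that IN value gives OUT[B7] (row B7 above).

Answer: {a: ⊤, b: ⊤, c: ⊤, d: 3, e: ⊤, f: ⊤}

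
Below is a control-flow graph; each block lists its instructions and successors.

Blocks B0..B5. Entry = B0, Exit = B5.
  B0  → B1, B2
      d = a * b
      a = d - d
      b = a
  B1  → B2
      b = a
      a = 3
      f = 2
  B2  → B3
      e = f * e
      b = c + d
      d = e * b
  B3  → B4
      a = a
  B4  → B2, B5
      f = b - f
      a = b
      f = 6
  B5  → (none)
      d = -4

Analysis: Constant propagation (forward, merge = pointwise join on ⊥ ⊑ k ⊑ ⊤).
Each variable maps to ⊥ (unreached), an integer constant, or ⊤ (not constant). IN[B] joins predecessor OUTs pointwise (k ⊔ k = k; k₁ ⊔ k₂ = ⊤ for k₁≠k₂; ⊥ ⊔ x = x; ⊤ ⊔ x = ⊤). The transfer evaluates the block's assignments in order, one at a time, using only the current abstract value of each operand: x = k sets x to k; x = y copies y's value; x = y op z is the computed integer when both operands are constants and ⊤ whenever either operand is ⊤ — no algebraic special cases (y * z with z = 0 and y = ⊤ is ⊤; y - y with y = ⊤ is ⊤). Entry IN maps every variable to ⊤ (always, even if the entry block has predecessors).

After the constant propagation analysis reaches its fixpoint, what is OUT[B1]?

Answer: {a: 3, b: ⊤, c: ⊤, d: ⊤, e: ⊤, f: 2}

Working:
Per-block solution:
  B0:   IN=(all ⊤)   OUT=(all ⊤)
  B1:   IN=(all ⊤)   OUT={a:3, f:2; rest ⊤}
  B2:   IN=(all ⊤)   OUT=(all ⊤)
  B3:   IN=(all ⊤)   OUT=(all ⊤)
  B4:   IN=(all ⊤)   OUT={f:6; rest ⊤}
  B5:   IN={f:6; rest ⊤}   OUT={d:-4, f:6; rest ⊤}

Merge at B1: IN[B1] = OUT[B0] = {a: ⊤, b: ⊤, c: ⊤, d: ⊤, e: ⊤, f: ⊤}
Applying B1's transfer function to that IN value gives OUT[B1] (row B1 above).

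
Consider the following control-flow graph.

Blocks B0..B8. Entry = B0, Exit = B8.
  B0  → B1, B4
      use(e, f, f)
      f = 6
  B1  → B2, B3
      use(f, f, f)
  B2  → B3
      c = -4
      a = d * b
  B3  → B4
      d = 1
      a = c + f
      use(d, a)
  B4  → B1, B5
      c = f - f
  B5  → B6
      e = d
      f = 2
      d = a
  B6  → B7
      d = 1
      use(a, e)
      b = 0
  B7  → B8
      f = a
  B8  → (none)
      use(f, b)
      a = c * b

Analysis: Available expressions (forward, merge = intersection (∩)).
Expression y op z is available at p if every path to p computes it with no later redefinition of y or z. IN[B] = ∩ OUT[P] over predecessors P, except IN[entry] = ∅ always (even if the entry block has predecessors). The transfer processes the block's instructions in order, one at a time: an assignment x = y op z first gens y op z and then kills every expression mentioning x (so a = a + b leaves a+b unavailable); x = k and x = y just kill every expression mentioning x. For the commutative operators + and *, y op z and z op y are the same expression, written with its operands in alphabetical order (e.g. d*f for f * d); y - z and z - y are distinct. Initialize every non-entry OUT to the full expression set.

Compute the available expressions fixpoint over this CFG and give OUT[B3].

Answer: {c+f}

Working:
Converged values:
  B0: | IN={} | OUT={}
  B1: | IN={} | OUT={}
  B2: | IN={} | OUT={b*d}
  B3: | IN={} | OUT={c+f}
  B4: | IN={} | OUT={f-f}
  B5: | IN={f-f} | OUT={}
  B6: | IN={} | OUT={}
  B7: | IN={} | OUT={}
  B8: | IN={} | OUT={b*c}

Merge at B3: IN[B3] = OUT[B1] ∩ OUT[B2] = {}
Applying B3's transfer function to that IN value gives OUT[B3] (row B3 above).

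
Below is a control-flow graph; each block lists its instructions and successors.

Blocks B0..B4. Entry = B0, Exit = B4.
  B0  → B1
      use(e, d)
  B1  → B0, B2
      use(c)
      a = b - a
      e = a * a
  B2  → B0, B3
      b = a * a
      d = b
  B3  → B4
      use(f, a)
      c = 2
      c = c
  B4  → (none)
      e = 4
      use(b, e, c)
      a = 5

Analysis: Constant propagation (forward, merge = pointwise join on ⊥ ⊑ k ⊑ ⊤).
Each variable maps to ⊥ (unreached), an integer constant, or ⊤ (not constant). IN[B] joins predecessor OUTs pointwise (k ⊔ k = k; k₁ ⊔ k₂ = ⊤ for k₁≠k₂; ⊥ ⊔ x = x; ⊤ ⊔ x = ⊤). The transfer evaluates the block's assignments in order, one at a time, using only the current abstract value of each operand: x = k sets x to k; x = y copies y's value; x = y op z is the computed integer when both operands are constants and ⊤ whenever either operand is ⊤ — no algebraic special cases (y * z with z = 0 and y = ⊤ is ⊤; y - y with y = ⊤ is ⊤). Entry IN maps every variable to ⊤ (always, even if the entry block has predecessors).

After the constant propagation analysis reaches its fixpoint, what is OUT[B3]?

Answer: {a: ⊤, b: ⊤, c: 2, d: ⊤, e: ⊤, f: ⊤}

Trace:
Converged values:
  B0: | IN=(all ⊤) | OUT=(all ⊤)
  B1: | IN=(all ⊤) | OUT=(all ⊤)
  B2: | IN=(all ⊤) | OUT=(all ⊤)
  B3: | IN=(all ⊤) | OUT={c:2; rest ⊤}
  B4: | IN={c:2; rest ⊤} | OUT={a:5, c:2, e:4; rest ⊤}

Merge at B3: IN[B3] = OUT[B2] = {a: ⊤, b: ⊤, c: ⊤, d: ⊤, e: ⊤, f: ⊤}
Applying B3's transfer function to that IN value gives OUT[B3] (row B3 above).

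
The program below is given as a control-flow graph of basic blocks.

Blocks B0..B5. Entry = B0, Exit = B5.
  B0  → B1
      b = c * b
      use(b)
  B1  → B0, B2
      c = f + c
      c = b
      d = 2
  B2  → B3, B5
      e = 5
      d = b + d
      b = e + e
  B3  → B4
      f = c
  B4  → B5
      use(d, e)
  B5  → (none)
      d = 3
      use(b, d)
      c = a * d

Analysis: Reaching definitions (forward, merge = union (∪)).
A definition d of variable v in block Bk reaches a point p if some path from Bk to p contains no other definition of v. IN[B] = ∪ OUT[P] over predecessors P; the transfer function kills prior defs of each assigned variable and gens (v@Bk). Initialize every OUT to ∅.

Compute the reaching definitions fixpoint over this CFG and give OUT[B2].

Answer: {b@B2, c@B1, d@B2, e@B2}

Derivation:
Per-block solution:
  B0:   IN={b@B0, c@B1, d@B1}   OUT={b@B0, c@B1, d@B1}
  B1:   IN={b@B0, c@B1, d@B1}   OUT={b@B0, c@B1, d@B1}
  B2:   IN={b@B0, c@B1, d@B1}   OUT={b@B2, c@B1, d@B2, e@B2}
  B3:   IN={b@B2, c@B1, d@B2, e@B2}   OUT={b@B2, c@B1, d@B2, e@B2, f@B3}
  B4:   IN={b@B2, c@B1, d@B2, e@B2, f@B3}   OUT={b@B2, c@B1, d@B2, e@B2, f@B3}
  B5:   IN={b@B2, c@B1, d@B2, e@B2, f@B3}   OUT={b@B2, c@B5, d@B5, e@B2, f@B3}

Merge at B2: IN[B2] = OUT[B1] = {b@B0, c@B1, d@B1}
Applying B2's transfer function to that IN value gives OUT[B2] (row B2 above).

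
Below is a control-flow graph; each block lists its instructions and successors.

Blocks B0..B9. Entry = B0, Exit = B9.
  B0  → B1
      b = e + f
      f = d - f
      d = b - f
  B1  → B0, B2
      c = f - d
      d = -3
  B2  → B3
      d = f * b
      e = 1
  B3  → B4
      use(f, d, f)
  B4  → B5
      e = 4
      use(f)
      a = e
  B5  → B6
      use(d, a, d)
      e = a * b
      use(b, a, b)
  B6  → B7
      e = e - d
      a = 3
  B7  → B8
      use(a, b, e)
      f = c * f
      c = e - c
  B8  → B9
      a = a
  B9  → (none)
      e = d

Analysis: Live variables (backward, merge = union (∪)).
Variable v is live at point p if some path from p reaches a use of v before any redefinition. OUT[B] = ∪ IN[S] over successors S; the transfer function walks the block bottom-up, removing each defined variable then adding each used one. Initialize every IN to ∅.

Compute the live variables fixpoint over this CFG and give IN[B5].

Answer: {a, b, c, d, f}

Trace:
Fixpoint table:
  B0:  IN={d, e, f}  OUT={b, d, e, f}
  B1:  IN={b, d, e, f}  OUT={b, c, d, e, f}
  B2:  IN={b, c, f}  OUT={b, c, d, f}
  B3:  IN={b, c, d, f}  OUT={b, c, d, f}
  B4:  IN={b, c, d, f}  OUT={a, b, c, d, f}
  B5:  IN={a, b, c, d, f}  OUT={b, c, d, e, f}
  B6:  IN={b, c, d, e, f}  OUT={a, b, c, d, e, f}
  B7:  IN={a, b, c, d, e, f}  OUT={a, d}
  B8:  IN={a, d}  OUT={d}
  B9:  IN={d}  OUT={}

Merge at B5: OUT[B5] = IN[B6] = {b, c, d, e, f}
Applying B5's transfer function to that OUT value gives IN[B5] (row B5 above).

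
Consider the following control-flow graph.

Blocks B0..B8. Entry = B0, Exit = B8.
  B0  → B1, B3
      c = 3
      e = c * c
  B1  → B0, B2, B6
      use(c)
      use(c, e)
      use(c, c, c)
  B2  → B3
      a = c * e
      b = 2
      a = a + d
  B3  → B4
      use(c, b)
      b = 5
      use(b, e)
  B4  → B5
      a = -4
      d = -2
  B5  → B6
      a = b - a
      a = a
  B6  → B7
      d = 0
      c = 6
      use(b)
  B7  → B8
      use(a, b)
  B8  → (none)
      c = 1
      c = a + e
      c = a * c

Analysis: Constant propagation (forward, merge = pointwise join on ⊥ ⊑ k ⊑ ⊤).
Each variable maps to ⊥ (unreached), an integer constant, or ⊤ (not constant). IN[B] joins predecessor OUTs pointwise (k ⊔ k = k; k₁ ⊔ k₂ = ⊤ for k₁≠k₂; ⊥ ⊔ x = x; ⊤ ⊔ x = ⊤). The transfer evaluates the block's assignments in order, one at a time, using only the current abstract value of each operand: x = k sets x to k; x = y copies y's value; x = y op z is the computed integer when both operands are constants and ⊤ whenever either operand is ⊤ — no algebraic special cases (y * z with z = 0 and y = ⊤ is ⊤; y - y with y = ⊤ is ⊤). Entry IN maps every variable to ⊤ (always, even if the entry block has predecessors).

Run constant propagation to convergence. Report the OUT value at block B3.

Answer: {a: ⊤, b: 5, c: 3, d: ⊤, e: 9, f: ⊤}

Working:
Fixpoint table:
  B0:   IN=(all ⊤)   OUT={c:3, e:9; rest ⊤}
  B1:   IN={c:3, e:9; rest ⊤}   OUT={c:3, e:9; rest ⊤}
  B2:   IN={c:3, e:9; rest ⊤}   OUT={b:2, c:3, e:9; rest ⊤}
  B3:   IN={c:3, e:9; rest ⊤}   OUT={b:5, c:3, e:9; rest ⊤}
  B4:   IN={b:5, c:3, e:9; rest ⊤}   OUT={a:-4, b:5, c:3, d:-2, e:9; rest ⊤}
  B5:   IN={a:-4, b:5, c:3, d:-2, e:9; rest ⊤}   OUT={a:9, b:5, c:3, d:-2, e:9; rest ⊤}
  B6:   IN={c:3, e:9; rest ⊤}   OUT={c:6, d:0, e:9; rest ⊤}
  B7:   IN={c:6, d:0, e:9; rest ⊤}   OUT={c:6, d:0, e:9; rest ⊤}
  B8:   IN={c:6, d:0, e:9; rest ⊤}   OUT={d:0, e:9; rest ⊤}

Merge at B3: IN[B3] = OUT[B0] ⊔ OUT[B2] = {a: ⊤, b: ⊤, c: 3, d: ⊤, e: 9, f: ⊤}
Applying B3's transfer function to that IN value gives OUT[B3] (row B3 above).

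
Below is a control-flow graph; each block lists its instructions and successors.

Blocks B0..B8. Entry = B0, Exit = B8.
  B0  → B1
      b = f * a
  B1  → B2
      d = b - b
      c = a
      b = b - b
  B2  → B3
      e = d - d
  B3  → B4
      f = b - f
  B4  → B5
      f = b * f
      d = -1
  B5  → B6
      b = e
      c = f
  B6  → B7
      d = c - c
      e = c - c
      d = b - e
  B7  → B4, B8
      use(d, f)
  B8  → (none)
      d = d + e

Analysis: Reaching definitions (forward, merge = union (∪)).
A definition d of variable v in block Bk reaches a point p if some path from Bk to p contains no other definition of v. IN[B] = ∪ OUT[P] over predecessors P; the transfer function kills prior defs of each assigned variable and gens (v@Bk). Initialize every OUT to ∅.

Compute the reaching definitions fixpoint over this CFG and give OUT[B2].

Per-block solution:
  B0:   IN={}   OUT={b@B0}
  B1:   IN={b@B0}   OUT={b@B1, c@B1, d@B1}
  B2:   IN={b@B1, c@B1, d@B1}   OUT={b@B1, c@B1, d@B1, e@B2}
  B3:   IN={b@B1, c@B1, d@B1, e@B2}   OUT={b@B1, c@B1, d@B1, e@B2, f@B3}
  B4:   IN={b@B1, b@B5, c@B1, c@B5, d@B1, d@B6, e@B2, e@B6, f@B3, f@B4}   OUT={b@B1, b@B5, c@B1, c@B5, d@B4, e@B2, e@B6, f@B4}
  B5:   IN={b@B1, b@B5, c@B1, c@B5, d@B4, e@B2, e@B6, f@B4}   OUT={b@B5, c@B5, d@B4, e@B2, e@B6, f@B4}
  B6:   IN={b@B5, c@B5, d@B4, e@B2, e@B6, f@B4}   OUT={b@B5, c@B5, d@B6, e@B6, f@B4}
  B7:   IN={b@B5, c@B5, d@B6, e@B6, f@B4}   OUT={b@B5, c@B5, d@B6, e@B6, f@B4}
  B8:   IN={b@B5, c@B5, d@B6, e@B6, f@B4}   OUT={b@B5, c@B5, d@B8, e@B6, f@B4}

Merge at B2: IN[B2] = OUT[B1] = {b@B1, c@B1, d@B1}
Applying B2's transfer function to that IN value gives OUT[B2] (row B2 above).

Answer: {b@B1, c@B1, d@B1, e@B2}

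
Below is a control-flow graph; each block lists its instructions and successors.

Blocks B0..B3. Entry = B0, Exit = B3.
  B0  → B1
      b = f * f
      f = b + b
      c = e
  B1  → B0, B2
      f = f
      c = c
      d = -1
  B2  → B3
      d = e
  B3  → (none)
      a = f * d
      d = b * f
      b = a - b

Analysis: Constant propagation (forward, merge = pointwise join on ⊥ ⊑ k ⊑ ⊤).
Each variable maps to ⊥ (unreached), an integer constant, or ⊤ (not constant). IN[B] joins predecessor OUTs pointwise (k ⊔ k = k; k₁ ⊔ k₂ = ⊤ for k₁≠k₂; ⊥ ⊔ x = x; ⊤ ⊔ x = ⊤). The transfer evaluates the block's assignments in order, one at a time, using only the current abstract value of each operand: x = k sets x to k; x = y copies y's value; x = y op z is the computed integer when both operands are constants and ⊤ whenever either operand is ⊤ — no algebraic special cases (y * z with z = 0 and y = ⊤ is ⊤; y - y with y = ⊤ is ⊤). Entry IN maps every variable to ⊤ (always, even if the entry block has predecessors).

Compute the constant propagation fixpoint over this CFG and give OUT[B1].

Answer: {a: ⊤, b: ⊤, c: ⊤, d: -1, e: ⊤, f: ⊤}

Working:
Fixpoint table:
  B0: | IN=(all ⊤) | OUT=(all ⊤)
  B1: | IN=(all ⊤) | OUT={d:-1; rest ⊤}
  B2: | IN={d:-1; rest ⊤} | OUT=(all ⊤)
  B3: | IN=(all ⊤) | OUT=(all ⊤)

Merge at B1: IN[B1] = OUT[B0] = {a: ⊤, b: ⊤, c: ⊤, d: ⊤, e: ⊤, f: ⊤}
Applying B1's transfer function to that IN value gives OUT[B1] (row B1 above).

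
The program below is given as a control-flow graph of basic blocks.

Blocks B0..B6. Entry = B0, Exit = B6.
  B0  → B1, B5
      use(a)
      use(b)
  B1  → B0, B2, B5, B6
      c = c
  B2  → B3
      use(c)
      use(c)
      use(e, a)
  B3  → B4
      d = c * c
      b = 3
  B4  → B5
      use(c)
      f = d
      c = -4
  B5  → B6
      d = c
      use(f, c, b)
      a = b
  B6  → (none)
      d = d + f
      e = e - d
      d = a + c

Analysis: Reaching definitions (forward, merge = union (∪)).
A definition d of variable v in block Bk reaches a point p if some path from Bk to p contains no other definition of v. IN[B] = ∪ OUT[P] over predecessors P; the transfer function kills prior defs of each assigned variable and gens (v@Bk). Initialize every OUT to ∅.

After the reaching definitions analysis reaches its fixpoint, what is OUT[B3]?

Answer: {b@B3, c@B1, d@B3}

Trace:
Converged values:
  B0:   IN={c@B1}   OUT={c@B1}
  B1:   IN={c@B1}   OUT={c@B1}
  B2:   IN={c@B1}   OUT={c@B1}
  B3:   IN={c@B1}   OUT={b@B3, c@B1, d@B3}
  B4:   IN={b@B3, c@B1, d@B3}   OUT={b@B3, c@B4, d@B3, f@B4}
  B5:   IN={b@B3, c@B1, c@B4, d@B3, f@B4}   OUT={a@B5, b@B3, c@B1, c@B4, d@B5, f@B4}
  B6:   IN={a@B5, b@B3, c@B1, c@B4, d@B5, f@B4}   OUT={a@B5, b@B3, c@B1, c@B4, d@B6, e@B6, f@B4}

Merge at B3: IN[B3] = OUT[B2] = {c@B1}
Applying B3's transfer function to that IN value gives OUT[B3] (row B3 above).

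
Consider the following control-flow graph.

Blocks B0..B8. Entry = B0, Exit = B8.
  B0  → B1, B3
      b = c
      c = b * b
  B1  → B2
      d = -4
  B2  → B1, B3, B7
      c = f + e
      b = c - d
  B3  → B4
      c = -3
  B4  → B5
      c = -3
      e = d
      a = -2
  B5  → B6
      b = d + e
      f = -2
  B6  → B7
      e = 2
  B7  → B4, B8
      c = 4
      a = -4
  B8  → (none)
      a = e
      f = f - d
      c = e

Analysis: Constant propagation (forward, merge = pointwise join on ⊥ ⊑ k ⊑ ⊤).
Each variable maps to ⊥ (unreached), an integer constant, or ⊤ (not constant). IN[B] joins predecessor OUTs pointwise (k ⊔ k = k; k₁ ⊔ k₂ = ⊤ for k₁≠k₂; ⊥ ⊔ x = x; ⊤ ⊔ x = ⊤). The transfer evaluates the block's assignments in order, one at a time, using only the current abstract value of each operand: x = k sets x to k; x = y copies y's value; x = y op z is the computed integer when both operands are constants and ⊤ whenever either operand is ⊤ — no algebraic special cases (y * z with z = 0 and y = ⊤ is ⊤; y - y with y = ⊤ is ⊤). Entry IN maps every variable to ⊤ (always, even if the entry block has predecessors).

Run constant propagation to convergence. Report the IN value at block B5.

Fixpoint table:
  B0:  IN=(all ⊤)  OUT=(all ⊤)
  B1:  IN=(all ⊤)  OUT={d:-4; rest ⊤}
  B2:  IN={d:-4; rest ⊤}  OUT={d:-4; rest ⊤}
  B3:  IN=(all ⊤)  OUT={c:-3; rest ⊤}
  B4:  IN=(all ⊤)  OUT={a:-2, c:-3; rest ⊤}
  B5:  IN={a:-2, c:-3; rest ⊤}  OUT={a:-2, c:-3, f:-2; rest ⊤}
  B6:  IN={a:-2, c:-3, f:-2; rest ⊤}  OUT={a:-2, c:-3, e:2, f:-2; rest ⊤}
  B7:  IN=(all ⊤)  OUT={a:-4, c:4; rest ⊤}
  B8:  IN={a:-4, c:4; rest ⊤}  OUT=(all ⊤)

Merge at B5: IN[B5] = OUT[B4] = {a: -2, b: ⊤, c: -3, d: ⊤, e: ⊤, f: ⊤}

Answer: {a: -2, b: ⊤, c: -3, d: ⊤, e: ⊤, f: ⊤}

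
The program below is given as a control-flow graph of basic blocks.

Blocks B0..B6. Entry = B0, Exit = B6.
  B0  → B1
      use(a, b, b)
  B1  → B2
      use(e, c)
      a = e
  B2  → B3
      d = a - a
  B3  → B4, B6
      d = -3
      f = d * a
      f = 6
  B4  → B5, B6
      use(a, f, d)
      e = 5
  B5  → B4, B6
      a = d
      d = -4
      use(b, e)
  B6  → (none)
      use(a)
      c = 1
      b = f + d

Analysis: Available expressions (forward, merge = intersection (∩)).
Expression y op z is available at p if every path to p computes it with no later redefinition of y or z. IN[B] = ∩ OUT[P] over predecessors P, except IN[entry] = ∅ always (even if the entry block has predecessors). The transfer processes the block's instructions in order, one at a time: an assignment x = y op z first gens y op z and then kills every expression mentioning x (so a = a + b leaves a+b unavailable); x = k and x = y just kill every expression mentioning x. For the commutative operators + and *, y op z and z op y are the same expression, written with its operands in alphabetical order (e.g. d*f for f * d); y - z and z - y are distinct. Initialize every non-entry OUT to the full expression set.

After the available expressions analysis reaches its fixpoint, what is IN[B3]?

Answer: {a-a}

Trace:
Fixpoint table:
  B0:  IN={}  OUT={}
  B1:  IN={}  OUT={}
  B2:  IN={}  OUT={a-a}
  B3:  IN={a-a}  OUT={a*d, a-a}
  B4:  IN={}  OUT={}
  B5:  IN={}  OUT={}
  B6:  IN={}  OUT={d+f}

Merge at B3: IN[B3] = OUT[B2] = {a-a}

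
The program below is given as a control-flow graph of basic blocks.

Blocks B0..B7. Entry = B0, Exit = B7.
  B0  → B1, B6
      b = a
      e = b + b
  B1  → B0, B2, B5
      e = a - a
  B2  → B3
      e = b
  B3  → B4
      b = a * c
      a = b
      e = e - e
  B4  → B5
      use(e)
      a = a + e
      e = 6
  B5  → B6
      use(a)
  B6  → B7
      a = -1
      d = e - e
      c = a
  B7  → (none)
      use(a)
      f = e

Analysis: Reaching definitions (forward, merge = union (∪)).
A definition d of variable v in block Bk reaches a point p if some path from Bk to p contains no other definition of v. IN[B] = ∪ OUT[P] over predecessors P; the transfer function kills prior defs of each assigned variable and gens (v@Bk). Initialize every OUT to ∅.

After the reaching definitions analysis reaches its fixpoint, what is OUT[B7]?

Answer: {a@B6, b@B0, b@B3, c@B6, d@B6, e@B0, e@B1, e@B4, f@B7}

Working:
Fixpoint table:
  B0:  IN={b@B0, e@B1}  OUT={b@B0, e@B0}
  B1:  IN={b@B0, e@B0}  OUT={b@B0, e@B1}
  B2:  IN={b@B0, e@B1}  OUT={b@B0, e@B2}
  B3:  IN={b@B0, e@B2}  OUT={a@B3, b@B3, e@B3}
  B4:  IN={a@B3, b@B3, e@B3}  OUT={a@B4, b@B3, e@B4}
  B5:  IN={a@B4, b@B0, b@B3, e@B1, e@B4}  OUT={a@B4, b@B0, b@B3, e@B1, e@B4}
  B6:  IN={a@B4, b@B0, b@B3, e@B0, e@B1, e@B4}  OUT={a@B6, b@B0, b@B3, c@B6, d@B6, e@B0, e@B1, e@B4}
  B7:  IN={a@B6, b@B0, b@B3, c@B6, d@B6, e@B0, e@B1, e@B4}  OUT={a@B6, b@B0, b@B3, c@B6, d@B6, e@B0, e@B1, e@B4, f@B7}

Merge at B7: IN[B7] = OUT[B6] = {a@B6, b@B0, b@B3, c@B6, d@B6, e@B0, e@B1, e@B4}
Applying B7's transfer function to that IN value gives OUT[B7] (row B7 above).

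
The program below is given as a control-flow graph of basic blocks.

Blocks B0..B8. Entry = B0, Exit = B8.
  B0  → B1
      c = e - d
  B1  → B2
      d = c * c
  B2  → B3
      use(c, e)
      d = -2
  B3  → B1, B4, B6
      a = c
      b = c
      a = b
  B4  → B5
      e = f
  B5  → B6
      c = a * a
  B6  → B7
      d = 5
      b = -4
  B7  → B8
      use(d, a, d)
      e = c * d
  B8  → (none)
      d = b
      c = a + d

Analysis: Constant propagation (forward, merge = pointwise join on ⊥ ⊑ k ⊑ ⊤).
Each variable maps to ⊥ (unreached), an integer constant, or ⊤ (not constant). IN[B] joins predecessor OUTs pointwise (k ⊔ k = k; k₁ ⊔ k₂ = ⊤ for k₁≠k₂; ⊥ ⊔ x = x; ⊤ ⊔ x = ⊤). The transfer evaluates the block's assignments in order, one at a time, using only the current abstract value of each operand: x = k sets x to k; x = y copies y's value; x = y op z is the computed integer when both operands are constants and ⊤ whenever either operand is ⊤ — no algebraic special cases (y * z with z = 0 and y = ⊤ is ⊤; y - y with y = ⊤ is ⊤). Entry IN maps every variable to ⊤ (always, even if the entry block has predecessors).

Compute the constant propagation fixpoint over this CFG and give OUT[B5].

Per-block solution:
  B0:   IN=(all ⊤)   OUT=(all ⊤)
  B1:   IN=(all ⊤)   OUT=(all ⊤)
  B2:   IN=(all ⊤)   OUT={d:-2; rest ⊤}
  B3:   IN={d:-2; rest ⊤}   OUT={d:-2; rest ⊤}
  B4:   IN={d:-2; rest ⊤}   OUT={d:-2; rest ⊤}
  B5:   IN={d:-2; rest ⊤}   OUT={d:-2; rest ⊤}
  B6:   IN={d:-2; rest ⊤}   OUT={b:-4, d:5; rest ⊤}
  B7:   IN={b:-4, d:5; rest ⊤}   OUT={b:-4, d:5; rest ⊤}
  B8:   IN={b:-4, d:5; rest ⊤}   OUT={b:-4, d:-4; rest ⊤}

Merge at B5: IN[B5] = OUT[B4] = {a: ⊤, b: ⊤, c: ⊤, d: -2, e: ⊤, f: ⊤}
Applying B5's transfer function to that IN value gives OUT[B5] (row B5 above).

Answer: {a: ⊤, b: ⊤, c: ⊤, d: -2, e: ⊤, f: ⊤}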